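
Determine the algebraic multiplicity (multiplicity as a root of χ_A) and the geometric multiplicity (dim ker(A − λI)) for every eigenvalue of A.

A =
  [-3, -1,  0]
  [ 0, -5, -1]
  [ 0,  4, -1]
λ = -3: alg = 3, geom = 1

Step 1 — factor the characteristic polynomial to read off the algebraic multiplicities:
  χ_A(x) = (x + 3)^3

Step 2 — compute geometric multiplicities via the rank-nullity identity g(λ) = n − rank(A − λI):
  rank(A − (-3)·I) = 2, so dim ker(A − (-3)·I) = n − 2 = 1

Summary:
  λ = -3: algebraic multiplicity = 3, geometric multiplicity = 1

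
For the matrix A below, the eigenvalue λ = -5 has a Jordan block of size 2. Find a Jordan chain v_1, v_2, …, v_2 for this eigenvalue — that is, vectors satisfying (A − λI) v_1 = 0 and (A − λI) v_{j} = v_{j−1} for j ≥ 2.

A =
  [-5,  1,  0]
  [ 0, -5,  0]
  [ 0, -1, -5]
A Jordan chain for λ = -5 of length 2:
v_1 = (1, 0, -1)ᵀ
v_2 = (0, 1, 0)ᵀ

Let N = A − (-5)·I. We want v_2 with N^2 v_2 = 0 but N^1 v_2 ≠ 0; then v_{j-1} := N · v_j for j = 2, …, 2.

Pick v_2 = (0, 1, 0)ᵀ.
Then v_1 = N · v_2 = (1, 0, -1)ᵀ.

Sanity check: (A − (-5)·I) v_1 = (0, 0, 0)ᵀ = 0. ✓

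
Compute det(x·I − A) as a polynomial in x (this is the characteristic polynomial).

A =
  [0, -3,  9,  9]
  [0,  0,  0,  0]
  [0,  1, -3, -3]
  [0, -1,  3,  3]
x^4

Expanding det(x·I − A) (e.g. by cofactor expansion or by noting that A is similar to its Jordan form J, which has the same characteristic polynomial as A) gives
  χ_A(x) = x^4
which factors as x^4. The eigenvalues (with algebraic multiplicities) are λ = 0 with multiplicity 4.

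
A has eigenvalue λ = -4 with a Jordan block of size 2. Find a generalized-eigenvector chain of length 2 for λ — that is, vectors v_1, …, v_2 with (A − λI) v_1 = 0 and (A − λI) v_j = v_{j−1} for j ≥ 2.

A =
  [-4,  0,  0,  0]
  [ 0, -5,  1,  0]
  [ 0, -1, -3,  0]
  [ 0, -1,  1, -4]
A Jordan chain for λ = -4 of length 2:
v_1 = (0, -1, -1, -1)ᵀ
v_2 = (0, 1, 0, 0)ᵀ

Let N = A − (-4)·I. We want v_2 with N^2 v_2 = 0 but N^1 v_2 ≠ 0; then v_{j-1} := N · v_j for j = 2, …, 2.

Pick v_2 = (0, 1, 0, 0)ᵀ.
Then v_1 = N · v_2 = (0, -1, -1, -1)ᵀ.

Sanity check: (A − (-4)·I) v_1 = (0, 0, 0, 0)ᵀ = 0. ✓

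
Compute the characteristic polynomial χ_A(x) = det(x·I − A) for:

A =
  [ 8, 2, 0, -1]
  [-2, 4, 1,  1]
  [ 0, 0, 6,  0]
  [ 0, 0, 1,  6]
x^4 - 24*x^3 + 216*x^2 - 864*x + 1296

Expanding det(x·I − A) (e.g. by cofactor expansion or by noting that A is similar to its Jordan form J, which has the same characteristic polynomial as A) gives
  χ_A(x) = x^4 - 24*x^3 + 216*x^2 - 864*x + 1296
which factors as (x - 6)^4. The eigenvalues (with algebraic multiplicities) are λ = 6 with multiplicity 4.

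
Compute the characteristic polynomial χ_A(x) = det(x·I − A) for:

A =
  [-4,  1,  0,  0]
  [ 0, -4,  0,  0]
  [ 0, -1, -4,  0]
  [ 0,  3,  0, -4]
x^4 + 16*x^3 + 96*x^2 + 256*x + 256

Expanding det(x·I − A) (e.g. by cofactor expansion or by noting that A is similar to its Jordan form J, which has the same characteristic polynomial as A) gives
  χ_A(x) = x^4 + 16*x^3 + 96*x^2 + 256*x + 256
which factors as (x + 4)^4. The eigenvalues (with algebraic multiplicities) are λ = -4 with multiplicity 4.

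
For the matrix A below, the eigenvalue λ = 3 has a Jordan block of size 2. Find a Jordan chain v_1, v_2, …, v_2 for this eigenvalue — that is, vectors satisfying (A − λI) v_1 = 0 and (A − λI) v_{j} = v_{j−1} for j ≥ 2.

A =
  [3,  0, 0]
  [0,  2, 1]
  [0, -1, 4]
A Jordan chain for λ = 3 of length 2:
v_1 = (0, -1, -1)ᵀ
v_2 = (0, 1, 0)ᵀ

Let N = A − (3)·I. We want v_2 with N^2 v_2 = 0 but N^1 v_2 ≠ 0; then v_{j-1} := N · v_j for j = 2, …, 2.

Pick v_2 = (0, 1, 0)ᵀ.
Then v_1 = N · v_2 = (0, -1, -1)ᵀ.

Sanity check: (A − (3)·I) v_1 = (0, 0, 0)ᵀ = 0. ✓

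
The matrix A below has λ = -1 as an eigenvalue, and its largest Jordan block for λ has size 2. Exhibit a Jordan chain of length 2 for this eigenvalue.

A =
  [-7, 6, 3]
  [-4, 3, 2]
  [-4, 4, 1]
A Jordan chain for λ = -1 of length 2:
v_1 = (-6, -4, -4)ᵀ
v_2 = (1, 0, 0)ᵀ

Let N = A − (-1)·I. We want v_2 with N^2 v_2 = 0 but N^1 v_2 ≠ 0; then v_{j-1} := N · v_j for j = 2, …, 2.

Pick v_2 = (1, 0, 0)ᵀ.
Then v_1 = N · v_2 = (-6, -4, -4)ᵀ.

Sanity check: (A − (-1)·I) v_1 = (0, 0, 0)ᵀ = 0. ✓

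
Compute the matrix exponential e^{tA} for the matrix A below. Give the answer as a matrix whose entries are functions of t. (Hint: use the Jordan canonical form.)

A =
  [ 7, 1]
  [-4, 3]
e^{tA} =
  [2*t*exp(5*t) + exp(5*t), t*exp(5*t)]
  [-4*t*exp(5*t), -2*t*exp(5*t) + exp(5*t)]

Strategy: write A = P · J · P⁻¹ where J is a Jordan canonical form, so e^{tA} = P · e^{tJ} · P⁻¹, and e^{tJ} can be computed block-by-block.

A has Jordan form
J =
  [5, 1]
  [0, 5]
(up to reordering of blocks).

Per-block formulas:
  For a 2×2 Jordan block J_2(5): exp(t · J_2(5)) = e^(5t)·(I + t·N), where N is the 2×2 nilpotent shift.

After assembling e^{tJ} and conjugating by P, we get:

e^{tA} =
  [2*t*exp(5*t) + exp(5*t), t*exp(5*t)]
  [-4*t*exp(5*t), -2*t*exp(5*t) + exp(5*t)]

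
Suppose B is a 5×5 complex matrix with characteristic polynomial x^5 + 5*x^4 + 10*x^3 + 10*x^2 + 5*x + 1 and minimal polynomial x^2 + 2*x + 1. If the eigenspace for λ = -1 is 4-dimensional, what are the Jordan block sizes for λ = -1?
Block sizes for λ = -1: [2, 1, 1, 1]

Step 1 — from the characteristic polynomial, algebraic multiplicity of λ = -1 is 5. From dim ker(B − (-1)·I) = 4, there are exactly 4 Jordan blocks for λ = -1.
Step 2 — from the minimal polynomial, the factor (x + 1)^2 tells us the largest block for λ = -1 has size 2.
Step 3 — with total size 5, 4 blocks, and largest block 2, the block sizes (in nonincreasing order) are [2, 1, 1, 1].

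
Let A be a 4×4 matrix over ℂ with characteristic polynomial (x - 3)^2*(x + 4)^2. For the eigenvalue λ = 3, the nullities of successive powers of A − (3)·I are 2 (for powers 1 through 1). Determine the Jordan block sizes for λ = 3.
Block sizes for λ = 3: [1, 1]

From the dimensions of kernels of powers, the number of Jordan blocks of size at least j is d_j − d_{j−1} where d_j = dim ker(N^j) (with d_0 = 0). Computing the differences gives [2].
The number of blocks of size exactly k is (#blocks of size ≥ k) − (#blocks of size ≥ k + 1), so the partition is: 2 block(s) of size 1.
In nonincreasing order the block sizes are [1, 1].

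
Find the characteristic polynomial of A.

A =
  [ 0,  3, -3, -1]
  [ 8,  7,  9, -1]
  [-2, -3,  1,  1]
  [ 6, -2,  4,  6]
x^4 - 14*x^3 + 52*x^2 + 24*x - 288

Expanding det(x·I − A) (e.g. by cofactor expansion or by noting that A is similar to its Jordan form J, which has the same characteristic polynomial as A) gives
  χ_A(x) = x^4 - 14*x^3 + 52*x^2 + 24*x - 288
which factors as (x - 6)^2*(x - 4)*(x + 2). The eigenvalues (with algebraic multiplicities) are λ = -2 with multiplicity 1, λ = 4 with multiplicity 1, λ = 6 with multiplicity 2.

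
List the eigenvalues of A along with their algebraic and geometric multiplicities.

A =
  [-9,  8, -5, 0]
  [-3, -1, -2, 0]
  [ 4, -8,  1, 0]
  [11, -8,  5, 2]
λ = -3: alg = 3, geom = 1; λ = 2: alg = 1, geom = 1

Step 1 — factor the characteristic polynomial to read off the algebraic multiplicities:
  χ_A(x) = (x - 2)*(x + 3)^3

Step 2 — compute geometric multiplicities via the rank-nullity identity g(λ) = n − rank(A − λI):
  rank(A − (-3)·I) = 3, so dim ker(A − (-3)·I) = n − 3 = 1
  rank(A − (2)·I) = 3, so dim ker(A − (2)·I) = n − 3 = 1

Summary:
  λ = -3: algebraic multiplicity = 3, geometric multiplicity = 1
  λ = 2: algebraic multiplicity = 1, geometric multiplicity = 1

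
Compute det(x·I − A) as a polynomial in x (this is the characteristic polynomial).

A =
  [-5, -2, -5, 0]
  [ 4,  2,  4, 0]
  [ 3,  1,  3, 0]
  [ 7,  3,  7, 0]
x^4

Expanding det(x·I − A) (e.g. by cofactor expansion or by noting that A is similar to its Jordan form J, which has the same characteristic polynomial as A) gives
  χ_A(x) = x^4
which factors as x^4. The eigenvalues (with algebraic multiplicities) are λ = 0 with multiplicity 4.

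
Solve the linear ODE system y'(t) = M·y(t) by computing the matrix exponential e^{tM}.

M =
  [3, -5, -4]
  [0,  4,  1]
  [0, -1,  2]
e^{tM} =
  [exp(3*t), -t^2*exp(3*t)/2 - 5*t*exp(3*t), -t^2*exp(3*t)/2 - 4*t*exp(3*t)]
  [0, t*exp(3*t) + exp(3*t), t*exp(3*t)]
  [0, -t*exp(3*t), -t*exp(3*t) + exp(3*t)]

Strategy: write M = P · J · P⁻¹ where J is a Jordan canonical form, so e^{tM} = P · e^{tJ} · P⁻¹, and e^{tJ} can be computed block-by-block.

M has Jordan form
J =
  [3, 1, 0]
  [0, 3, 1]
  [0, 0, 3]
(up to reordering of blocks).

Per-block formulas:
  For a 3×3 Jordan block J_3(3): exp(t · J_3(3)) = e^(3t)·(I + t·N + (t^2/2)·N^2), where N is the 3×3 nilpotent shift.

After assembling e^{tJ} and conjugating by P, we get:

e^{tM} =
  [exp(3*t), -t^2*exp(3*t)/2 - 5*t*exp(3*t), -t^2*exp(3*t)/2 - 4*t*exp(3*t)]
  [0, t*exp(3*t) + exp(3*t), t*exp(3*t)]
  [0, -t*exp(3*t), -t*exp(3*t) + exp(3*t)]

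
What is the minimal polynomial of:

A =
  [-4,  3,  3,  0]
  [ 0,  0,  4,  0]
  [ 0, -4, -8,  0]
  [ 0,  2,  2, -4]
x^2 + 8*x + 16

The characteristic polynomial is χ_A(x) = (x + 4)^4, so the eigenvalues are known. The minimal polynomial is
  m_A(x) = Π_λ (x − λ)^{k_λ}
where k_λ is the size of the *largest* Jordan block for λ (equivalently, the smallest k with (A − λI)^k v = 0 for every generalised eigenvector v of λ).

  λ = -4: largest Jordan block has size 2, contributing (x + 4)^2

So m_A(x) = (x + 4)^2 = x^2 + 8*x + 16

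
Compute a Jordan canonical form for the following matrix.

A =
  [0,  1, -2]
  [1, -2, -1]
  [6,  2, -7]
J_3(-3)

The characteristic polynomial is
  det(x·I − A) = x^3 + 9*x^2 + 27*x + 27 = (x + 3)^3

Eigenvalues and multiplicities (the geometric multiplicity of λ is n − rank(A − λI), which equals the number of Jordan blocks for λ):
  λ = -3: algebraic multiplicity = 3, geometric multiplicity = 1

Determining the block sizes for each eigenvalue:
  λ = -3: one block (gm = 1), so the single block has size am = 3 → block sizes [3]

Assembling the blocks gives a Jordan form
J =
  [-3,  1,  0]
  [ 0, -3,  1]
  [ 0,  0, -3]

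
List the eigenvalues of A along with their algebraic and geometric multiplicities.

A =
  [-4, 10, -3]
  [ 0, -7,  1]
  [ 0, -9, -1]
λ = -4: alg = 3, geom = 1

Step 1 — factor the characteristic polynomial to read off the algebraic multiplicities:
  χ_A(x) = (x + 4)^3

Step 2 — compute geometric multiplicities via the rank-nullity identity g(λ) = n − rank(A − λI):
  rank(A − (-4)·I) = 2, so dim ker(A − (-4)·I) = n − 2 = 1

Summary:
  λ = -4: algebraic multiplicity = 3, geometric multiplicity = 1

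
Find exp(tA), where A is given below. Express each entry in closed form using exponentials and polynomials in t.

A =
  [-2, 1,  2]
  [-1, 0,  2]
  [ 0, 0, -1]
e^{tA} =
  [-t*exp(-t) + exp(-t), t*exp(-t), 2*t*exp(-t)]
  [-t*exp(-t), t*exp(-t) + exp(-t), 2*t*exp(-t)]
  [0, 0, exp(-t)]

Strategy: write A = P · J · P⁻¹ where J is a Jordan canonical form, so e^{tA} = P · e^{tJ} · P⁻¹, and e^{tJ} can be computed block-by-block.

A has Jordan form
J =
  [-1,  1,  0]
  [ 0, -1,  0]
  [ 0,  0, -1]
(up to reordering of blocks).

Per-block formulas:
  For a 1×1 block at λ = -1: exp(t · [-1]) = [e^(-1t)].
  For a 2×2 Jordan block J_2(-1): exp(t · J_2(-1)) = e^(-1t)·(I + t·N), where N is the 2×2 nilpotent shift.

After assembling e^{tJ} and conjugating by P, we get:

e^{tA} =
  [-t*exp(-t) + exp(-t), t*exp(-t), 2*t*exp(-t)]
  [-t*exp(-t), t*exp(-t) + exp(-t), 2*t*exp(-t)]
  [0, 0, exp(-t)]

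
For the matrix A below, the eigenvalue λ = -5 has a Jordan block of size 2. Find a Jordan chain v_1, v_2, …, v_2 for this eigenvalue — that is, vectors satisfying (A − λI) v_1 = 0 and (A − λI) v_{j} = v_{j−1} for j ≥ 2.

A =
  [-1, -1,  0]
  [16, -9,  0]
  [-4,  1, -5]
A Jordan chain for λ = -5 of length 2:
v_1 = (4, 16, -4)ᵀ
v_2 = (1, 0, 0)ᵀ

Let N = A − (-5)·I. We want v_2 with N^2 v_2 = 0 but N^1 v_2 ≠ 0; then v_{j-1} := N · v_j for j = 2, …, 2.

Pick v_2 = (1, 0, 0)ᵀ.
Then v_1 = N · v_2 = (4, 16, -4)ᵀ.

Sanity check: (A − (-5)·I) v_1 = (0, 0, 0)ᵀ = 0. ✓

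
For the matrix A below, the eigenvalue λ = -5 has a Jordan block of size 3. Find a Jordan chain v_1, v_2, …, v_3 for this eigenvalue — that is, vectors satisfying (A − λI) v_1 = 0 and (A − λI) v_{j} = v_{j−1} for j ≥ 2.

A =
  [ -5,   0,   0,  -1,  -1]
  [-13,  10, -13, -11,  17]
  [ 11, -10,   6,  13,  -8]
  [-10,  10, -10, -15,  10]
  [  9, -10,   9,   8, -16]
A Jordan chain for λ = -5 of length 3:
v_1 = (1, 0, -1, 0, 0)ᵀ
v_2 = (0, 2, 1, 0, -1)ᵀ
v_3 = (1, 1, 0, 0, 0)ᵀ

Let N = A − (-5)·I. We want v_3 with N^3 v_3 = 0 but N^2 v_3 ≠ 0; then v_{j-1} := N · v_j for j = 3, …, 2.

Pick v_3 = (1, 1, 0, 0, 0)ᵀ.
Then v_2 = N · v_3 = (0, 2, 1, 0, -1)ᵀ.
Then v_1 = N · v_2 = (1, 0, -1, 0, 0)ᵀ.

Sanity check: (A − (-5)·I) v_1 = (0, 0, 0, 0, 0)ᵀ = 0. ✓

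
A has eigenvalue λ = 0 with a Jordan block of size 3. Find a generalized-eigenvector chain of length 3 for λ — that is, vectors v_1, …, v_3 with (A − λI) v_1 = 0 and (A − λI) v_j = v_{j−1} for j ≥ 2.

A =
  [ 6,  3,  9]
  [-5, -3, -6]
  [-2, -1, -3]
A Jordan chain for λ = 0 of length 3:
v_1 = (3, -3, -1)ᵀ
v_2 = (6, -5, -2)ᵀ
v_3 = (1, 0, 0)ᵀ

Let N = A − (0)·I. We want v_3 with N^3 v_3 = 0 but N^2 v_3 ≠ 0; then v_{j-1} := N · v_j for j = 3, …, 2.

Pick v_3 = (1, 0, 0)ᵀ.
Then v_2 = N · v_3 = (6, -5, -2)ᵀ.
Then v_1 = N · v_2 = (3, -3, -1)ᵀ.

Sanity check: (A − (0)·I) v_1 = (0, 0, 0)ᵀ = 0. ✓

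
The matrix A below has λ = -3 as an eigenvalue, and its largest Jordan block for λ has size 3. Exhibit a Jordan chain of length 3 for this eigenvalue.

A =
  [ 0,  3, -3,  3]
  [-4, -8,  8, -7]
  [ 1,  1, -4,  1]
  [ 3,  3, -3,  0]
A Jordan chain for λ = -3 of length 3:
v_1 = (3, -5, 1, 3)ᵀ
v_2 = (3, -4, 1, 3)ᵀ
v_3 = (1, 0, 0, 0)ᵀ

Let N = A − (-3)·I. We want v_3 with N^3 v_3 = 0 but N^2 v_3 ≠ 0; then v_{j-1} := N · v_j for j = 3, …, 2.

Pick v_3 = (1, 0, 0, 0)ᵀ.
Then v_2 = N · v_3 = (3, -4, 1, 3)ᵀ.
Then v_1 = N · v_2 = (3, -5, 1, 3)ᵀ.

Sanity check: (A − (-3)·I) v_1 = (0, 0, 0, 0)ᵀ = 0. ✓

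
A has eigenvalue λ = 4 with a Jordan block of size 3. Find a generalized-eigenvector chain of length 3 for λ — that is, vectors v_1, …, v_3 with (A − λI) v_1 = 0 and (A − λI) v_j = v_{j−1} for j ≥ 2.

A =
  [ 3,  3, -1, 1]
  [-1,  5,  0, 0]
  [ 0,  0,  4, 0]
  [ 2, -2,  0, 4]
A Jordan chain for λ = 4 of length 3:
v_1 = (-2, -2, 0, 4)ᵀ
v_2 = (3, 1, 0, -2)ᵀ
v_3 = (0, 1, 0, 0)ᵀ

Let N = A − (4)·I. We want v_3 with N^3 v_3 = 0 but N^2 v_3 ≠ 0; then v_{j-1} := N · v_j for j = 3, …, 2.

Pick v_3 = (0, 1, 0, 0)ᵀ.
Then v_2 = N · v_3 = (3, 1, 0, -2)ᵀ.
Then v_1 = N · v_2 = (-2, -2, 0, 4)ᵀ.

Sanity check: (A − (4)·I) v_1 = (0, 0, 0, 0)ᵀ = 0. ✓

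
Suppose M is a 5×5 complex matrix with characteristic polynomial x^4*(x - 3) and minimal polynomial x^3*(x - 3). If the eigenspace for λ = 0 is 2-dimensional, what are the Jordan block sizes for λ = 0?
Block sizes for λ = 0: [3, 1]

Step 1 — from the characteristic polynomial, algebraic multiplicity of λ = 0 is 4. From dim ker(M − (0)·I) = 2, there are exactly 2 Jordan blocks for λ = 0.
Step 2 — from the minimal polynomial, the factor (x − 0)^3 tells us the largest block for λ = 0 has size 3.
Step 3 — with total size 4, 2 blocks, and largest block 3, the block sizes (in nonincreasing order) are [3, 1].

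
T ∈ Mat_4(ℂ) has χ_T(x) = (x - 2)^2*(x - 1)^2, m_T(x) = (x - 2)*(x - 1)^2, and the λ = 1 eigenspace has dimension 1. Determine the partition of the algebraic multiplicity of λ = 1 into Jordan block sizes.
Block sizes for λ = 1: [2]

Step 1 — from the characteristic polynomial, algebraic multiplicity of λ = 1 is 2. From dim ker(T − (1)·I) = 1, there are exactly 1 Jordan blocks for λ = 1.
Step 2 — from the minimal polynomial, the factor (x − 1)^2 tells us the largest block for λ = 1 has size 2.
Step 3 — with total size 2, 1 blocks, and largest block 2, the block sizes (in nonincreasing order) are [2].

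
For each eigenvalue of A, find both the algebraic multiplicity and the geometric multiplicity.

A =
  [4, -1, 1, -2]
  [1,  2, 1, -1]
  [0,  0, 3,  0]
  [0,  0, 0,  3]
λ = 3: alg = 4, geom = 2

Step 1 — factor the characteristic polynomial to read off the algebraic multiplicities:
  χ_A(x) = (x - 3)^4

Step 2 — compute geometric multiplicities via the rank-nullity identity g(λ) = n − rank(A − λI):
  rank(A − (3)·I) = 2, so dim ker(A − (3)·I) = n − 2 = 2

Summary:
  λ = 3: algebraic multiplicity = 4, geometric multiplicity = 2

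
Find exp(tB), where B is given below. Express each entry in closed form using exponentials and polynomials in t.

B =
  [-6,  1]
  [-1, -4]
e^{tB} =
  [-t*exp(-5*t) + exp(-5*t), t*exp(-5*t)]
  [-t*exp(-5*t), t*exp(-5*t) + exp(-5*t)]

Strategy: write B = P · J · P⁻¹ where J is a Jordan canonical form, so e^{tB} = P · e^{tJ} · P⁻¹, and e^{tJ} can be computed block-by-block.

B has Jordan form
J =
  [-5,  1]
  [ 0, -5]
(up to reordering of blocks).

Per-block formulas:
  For a 2×2 Jordan block J_2(-5): exp(t · J_2(-5)) = e^(-5t)·(I + t·N), where N is the 2×2 nilpotent shift.

After assembling e^{tJ} and conjugating by P, we get:

e^{tB} =
  [-t*exp(-5*t) + exp(-5*t), t*exp(-5*t)]
  [-t*exp(-5*t), t*exp(-5*t) + exp(-5*t)]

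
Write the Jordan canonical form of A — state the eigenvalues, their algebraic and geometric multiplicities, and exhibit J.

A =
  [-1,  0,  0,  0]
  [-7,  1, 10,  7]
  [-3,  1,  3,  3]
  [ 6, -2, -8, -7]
J_3(-1) ⊕ J_1(-1)

The characteristic polynomial is
  det(x·I − A) = x^4 + 4*x^3 + 6*x^2 + 4*x + 1 = (x + 1)^4

Eigenvalues and multiplicities (the geometric multiplicity of λ is n − rank(A − λI), which equals the number of Jordan blocks for λ):
  λ = -1: algebraic multiplicity = 4, geometric multiplicity = 2

Determining the block sizes for each eigenvalue:
  λ = -1: with am = 4 and gm = 2, the partition is not yet determined (e.g. several partitions of 4 into 2 parts exist). Let N = A − (-1)·I. Computing rank(N^1) = 2, rank(N^2) = 1, rank(N^3) = 0; the number of blocks of size ≥ j is rank(N^{j−1}) − rank(N^j), giving [2, 1, 1]. So we have 1 block(s) of size 3, 1 block(s) of size 1 → block sizes [3, 1]

Assembling the blocks gives a Jordan form
J =
  [-1,  1,  0,  0]
  [ 0, -1,  1,  0]
  [ 0,  0, -1,  0]
  [ 0,  0,  0, -1]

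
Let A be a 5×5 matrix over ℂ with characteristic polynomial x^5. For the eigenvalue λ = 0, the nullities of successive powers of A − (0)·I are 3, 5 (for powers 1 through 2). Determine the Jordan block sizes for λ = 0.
Block sizes for λ = 0: [2, 2, 1]

From the dimensions of kernels of powers, the number of Jordan blocks of size at least j is d_j − d_{j−1} where d_j = dim ker(N^j) (with d_0 = 0). Computing the differences gives [3, 2].
The number of blocks of size exactly k is (#blocks of size ≥ k) − (#blocks of size ≥ k + 1), so the partition is: 1 block(s) of size 1, 2 block(s) of size 2.
In nonincreasing order the block sizes are [2, 2, 1].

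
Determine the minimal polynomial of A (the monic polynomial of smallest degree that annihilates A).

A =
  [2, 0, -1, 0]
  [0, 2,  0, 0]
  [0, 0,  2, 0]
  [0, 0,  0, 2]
x^2 - 4*x + 4

The characteristic polynomial is χ_A(x) = (x - 2)^4, so the eigenvalues are known. The minimal polynomial is
  m_A(x) = Π_λ (x − λ)^{k_λ}
where k_λ is the size of the *largest* Jordan block for λ (equivalently, the smallest k with (A − λI)^k v = 0 for every generalised eigenvector v of λ).

  λ = 2: largest Jordan block has size 2, contributing (x − 2)^2

So m_A(x) = (x - 2)^2 = x^2 - 4*x + 4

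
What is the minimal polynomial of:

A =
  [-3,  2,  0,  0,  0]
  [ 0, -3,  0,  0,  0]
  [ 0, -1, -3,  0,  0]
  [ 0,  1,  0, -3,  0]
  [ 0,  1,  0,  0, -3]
x^2 + 6*x + 9

The characteristic polynomial is χ_A(x) = (x + 3)^5, so the eigenvalues are known. The minimal polynomial is
  m_A(x) = Π_λ (x − λ)^{k_λ}
where k_λ is the size of the *largest* Jordan block for λ (equivalently, the smallest k with (A − λI)^k v = 0 for every generalised eigenvector v of λ).

  λ = -3: largest Jordan block has size 2, contributing (x + 3)^2

So m_A(x) = (x + 3)^2 = x^2 + 6*x + 9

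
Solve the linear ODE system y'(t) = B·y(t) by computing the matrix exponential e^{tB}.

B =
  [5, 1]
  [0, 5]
e^{tB} =
  [exp(5*t), t*exp(5*t)]
  [0, exp(5*t)]

Strategy: write B = P · J · P⁻¹ where J is a Jordan canonical form, so e^{tB} = P · e^{tJ} · P⁻¹, and e^{tJ} can be computed block-by-block.

B has Jordan form
J =
  [5, 1]
  [0, 5]
(up to reordering of blocks).

Per-block formulas:
  For a 2×2 Jordan block J_2(5): exp(t · J_2(5)) = e^(5t)·(I + t·N), where N is the 2×2 nilpotent shift.

After assembling e^{tJ} and conjugating by P, we get:

e^{tB} =
  [exp(5*t), t*exp(5*t)]
  [0, exp(5*t)]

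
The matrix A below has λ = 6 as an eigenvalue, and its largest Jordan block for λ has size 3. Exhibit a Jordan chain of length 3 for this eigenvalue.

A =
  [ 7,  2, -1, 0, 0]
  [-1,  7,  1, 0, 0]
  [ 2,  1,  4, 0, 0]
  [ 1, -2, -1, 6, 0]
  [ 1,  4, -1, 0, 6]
A Jordan chain for λ = 6 of length 3:
v_1 = (-3, 0, -3, 1, -5)ᵀ
v_2 = (1, -1, 2, 1, 1)ᵀ
v_3 = (1, 0, 0, 0, 0)ᵀ

Let N = A − (6)·I. We want v_3 with N^3 v_3 = 0 but N^2 v_3 ≠ 0; then v_{j-1} := N · v_j for j = 3, …, 2.

Pick v_3 = (1, 0, 0, 0, 0)ᵀ.
Then v_2 = N · v_3 = (1, -1, 2, 1, 1)ᵀ.
Then v_1 = N · v_2 = (-3, 0, -3, 1, -5)ᵀ.

Sanity check: (A − (6)·I) v_1 = (0, 0, 0, 0, 0)ᵀ = 0. ✓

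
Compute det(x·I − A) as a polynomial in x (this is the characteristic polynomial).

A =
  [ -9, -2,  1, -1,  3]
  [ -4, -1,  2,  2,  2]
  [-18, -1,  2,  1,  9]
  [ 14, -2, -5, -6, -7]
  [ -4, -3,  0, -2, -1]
x^5 + 15*x^4 + 90*x^3 + 270*x^2 + 405*x + 243

Expanding det(x·I − A) (e.g. by cofactor expansion or by noting that A is similar to its Jordan form J, which has the same characteristic polynomial as A) gives
  χ_A(x) = x^5 + 15*x^4 + 90*x^3 + 270*x^2 + 405*x + 243
which factors as (x + 3)^5. The eigenvalues (with algebraic multiplicities) are λ = -3 with multiplicity 5.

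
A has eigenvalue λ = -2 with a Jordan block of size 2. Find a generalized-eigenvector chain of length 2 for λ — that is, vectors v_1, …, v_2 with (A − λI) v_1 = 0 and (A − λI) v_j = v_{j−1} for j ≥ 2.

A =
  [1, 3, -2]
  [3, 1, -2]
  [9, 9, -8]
A Jordan chain for λ = -2 of length 2:
v_1 = (3, 3, 9)ᵀ
v_2 = (1, 0, 0)ᵀ

Let N = A − (-2)·I. We want v_2 with N^2 v_2 = 0 but N^1 v_2 ≠ 0; then v_{j-1} := N · v_j for j = 2, …, 2.

Pick v_2 = (1, 0, 0)ᵀ.
Then v_1 = N · v_2 = (3, 3, 9)ᵀ.

Sanity check: (A − (-2)·I) v_1 = (0, 0, 0)ᵀ = 0. ✓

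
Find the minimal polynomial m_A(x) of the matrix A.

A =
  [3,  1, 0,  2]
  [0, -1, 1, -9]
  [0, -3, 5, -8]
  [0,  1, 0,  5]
x^3 - 9*x^2 + 27*x - 27

The characteristic polynomial is χ_A(x) = (x - 3)^4, so the eigenvalues are known. The minimal polynomial is
  m_A(x) = Π_λ (x − λ)^{k_λ}
where k_λ is the size of the *largest* Jordan block for λ (equivalently, the smallest k with (A − λI)^k v = 0 for every generalised eigenvector v of λ).

  λ = 3: largest Jordan block has size 3, contributing (x − 3)^3

So m_A(x) = (x - 3)^3 = x^3 - 9*x^2 + 27*x - 27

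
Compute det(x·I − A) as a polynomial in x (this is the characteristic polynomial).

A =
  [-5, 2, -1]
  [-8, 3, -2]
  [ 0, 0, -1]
x^3 + 3*x^2 + 3*x + 1

Expanding det(x·I − A) (e.g. by cofactor expansion or by noting that A is similar to its Jordan form J, which has the same characteristic polynomial as A) gives
  χ_A(x) = x^3 + 3*x^2 + 3*x + 1
which factors as (x + 1)^3. The eigenvalues (with algebraic multiplicities) are λ = -1 with multiplicity 3.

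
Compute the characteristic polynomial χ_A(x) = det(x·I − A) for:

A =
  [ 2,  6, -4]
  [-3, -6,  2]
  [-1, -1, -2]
x^3 + 6*x^2 + 12*x + 8

Expanding det(x·I − A) (e.g. by cofactor expansion or by noting that A is similar to its Jordan form J, which has the same characteristic polynomial as A) gives
  χ_A(x) = x^3 + 6*x^2 + 12*x + 8
which factors as (x + 2)^3. The eigenvalues (with algebraic multiplicities) are λ = -2 with multiplicity 3.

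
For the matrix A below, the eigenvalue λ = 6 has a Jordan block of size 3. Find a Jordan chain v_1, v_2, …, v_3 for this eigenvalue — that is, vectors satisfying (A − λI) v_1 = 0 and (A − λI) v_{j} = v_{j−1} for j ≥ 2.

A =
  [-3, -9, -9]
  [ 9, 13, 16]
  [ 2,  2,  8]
A Jordan chain for λ = 6 of length 3:
v_1 = (-18, 14, 4)ᵀ
v_2 = (-9, 9, 2)ᵀ
v_3 = (1, 0, 0)ᵀ

Let N = A − (6)·I. We want v_3 with N^3 v_3 = 0 but N^2 v_3 ≠ 0; then v_{j-1} := N · v_j for j = 3, …, 2.

Pick v_3 = (1, 0, 0)ᵀ.
Then v_2 = N · v_3 = (-9, 9, 2)ᵀ.
Then v_1 = N · v_2 = (-18, 14, 4)ᵀ.

Sanity check: (A − (6)·I) v_1 = (0, 0, 0)ᵀ = 0. ✓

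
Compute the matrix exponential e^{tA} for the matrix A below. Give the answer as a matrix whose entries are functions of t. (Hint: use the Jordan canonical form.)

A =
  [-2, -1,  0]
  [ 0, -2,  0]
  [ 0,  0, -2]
e^{tA} =
  [exp(-2*t), -t*exp(-2*t), 0]
  [0, exp(-2*t), 0]
  [0, 0, exp(-2*t)]

Strategy: write A = P · J · P⁻¹ where J is a Jordan canonical form, so e^{tA} = P · e^{tJ} · P⁻¹, and e^{tJ} can be computed block-by-block.

A has Jordan form
J =
  [-2,  1,  0]
  [ 0, -2,  0]
  [ 0,  0, -2]
(up to reordering of blocks).

Per-block formulas:
  For a 1×1 block at λ = -2: exp(t · [-2]) = [e^(-2t)].
  For a 2×2 Jordan block J_2(-2): exp(t · J_2(-2)) = e^(-2t)·(I + t·N), where N is the 2×2 nilpotent shift.

After assembling e^{tJ} and conjugating by P, we get:

e^{tA} =
  [exp(-2*t), -t*exp(-2*t), 0]
  [0, exp(-2*t), 0]
  [0, 0, exp(-2*t)]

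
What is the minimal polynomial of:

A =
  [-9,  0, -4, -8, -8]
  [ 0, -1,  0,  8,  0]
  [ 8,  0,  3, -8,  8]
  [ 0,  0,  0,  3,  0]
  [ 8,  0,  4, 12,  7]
x^2 - 2*x - 3

The characteristic polynomial is χ_A(x) = (x - 3)^2*(x + 1)^3, so the eigenvalues are known. The minimal polynomial is
  m_A(x) = Π_λ (x − λ)^{k_λ}
where k_λ is the size of the *largest* Jordan block for λ (equivalently, the smallest k with (A − λI)^k v = 0 for every generalised eigenvector v of λ).

  λ = -1: largest Jordan block has size 1, contributing (x + 1)
  λ = 3: largest Jordan block has size 1, contributing (x − 3)

So m_A(x) = (x - 3)*(x + 1) = x^2 - 2*x - 3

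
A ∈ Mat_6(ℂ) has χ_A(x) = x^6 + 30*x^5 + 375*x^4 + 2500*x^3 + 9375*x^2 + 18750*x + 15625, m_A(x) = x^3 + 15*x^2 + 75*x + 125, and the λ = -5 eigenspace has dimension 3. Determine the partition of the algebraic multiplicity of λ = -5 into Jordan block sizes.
Block sizes for λ = -5: [3, 2, 1]

Step 1 — from the characteristic polynomial, algebraic multiplicity of λ = -5 is 6. From dim ker(A − (-5)·I) = 3, there are exactly 3 Jordan blocks for λ = -5.
Step 2 — from the minimal polynomial, the factor (x + 5)^3 tells us the largest block for λ = -5 has size 3.
Step 3 — with total size 6, 3 blocks, and largest block 3, the block sizes (in nonincreasing order) are [3, 2, 1].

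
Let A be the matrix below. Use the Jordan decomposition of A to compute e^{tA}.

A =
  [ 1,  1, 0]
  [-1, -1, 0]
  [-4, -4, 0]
e^{tA} =
  [t + 1, t, 0]
  [-t, 1 - t, 0]
  [-4*t, -4*t, 1]

Strategy: write A = P · J · P⁻¹ where J is a Jordan canonical form, so e^{tA} = P · e^{tJ} · P⁻¹, and e^{tJ} can be computed block-by-block.

A has Jordan form
J =
  [0, 1, 0]
  [0, 0, 0]
  [0, 0, 0]
(up to reordering of blocks).

Per-block formulas:
  For a 1×1 block at λ = 0: exp(t · [0]) = [e^(0t)].
  For a 2×2 Jordan block J_2(0): exp(t · J_2(0)) = e^(0t)·(I + t·N), where N is the 2×2 nilpotent shift.

After assembling e^{tJ} and conjugating by P, we get:

e^{tA} =
  [t + 1, t, 0]
  [-t, 1 - t, 0]
  [-4*t, -4*t, 1]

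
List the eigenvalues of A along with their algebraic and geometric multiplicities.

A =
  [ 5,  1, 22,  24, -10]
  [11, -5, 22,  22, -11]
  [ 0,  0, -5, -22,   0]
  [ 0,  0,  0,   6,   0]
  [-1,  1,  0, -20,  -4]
λ = -5: alg = 3, geom = 2; λ = 6: alg = 2, geom = 2

Step 1 — factor the characteristic polynomial to read off the algebraic multiplicities:
  χ_A(x) = (x - 6)^2*(x + 5)^3

Step 2 — compute geometric multiplicities via the rank-nullity identity g(λ) = n − rank(A − λI):
  rank(A − (-5)·I) = 3, so dim ker(A − (-5)·I) = n − 3 = 2
  rank(A − (6)·I) = 3, so dim ker(A − (6)·I) = n − 3 = 2

Summary:
  λ = -5: algebraic multiplicity = 3, geometric multiplicity = 2
  λ = 6: algebraic multiplicity = 2, geometric multiplicity = 2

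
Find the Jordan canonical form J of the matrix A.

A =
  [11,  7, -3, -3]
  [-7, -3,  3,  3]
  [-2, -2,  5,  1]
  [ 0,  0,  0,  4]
J_2(4) ⊕ J_1(4) ⊕ J_1(5)

The characteristic polynomial is
  det(x·I − A) = x^4 - 17*x^3 + 108*x^2 - 304*x + 320 = (x - 5)*(x - 4)^3

Eigenvalues and multiplicities (the geometric multiplicity of λ is n − rank(A − λI), which equals the number of Jordan blocks for λ):
  λ = 4: algebraic multiplicity = 3, geometric multiplicity = 2
  λ = 5: algebraic multiplicity = 1, geometric multiplicity = 1

Determining the block sizes for each eigenvalue:
  λ = 4: 2 blocks summing to 3 forces exactly one block of size 2 and the rest size 1 → block sizes [2, 1]
  λ = 5: one block (gm = 1), so the single block has size am = 1 → block sizes [1]

Assembling the blocks gives a Jordan form
J =
  [4, 1, 0, 0]
  [0, 4, 0, 0]
  [0, 0, 4, 0]
  [0, 0, 0, 5]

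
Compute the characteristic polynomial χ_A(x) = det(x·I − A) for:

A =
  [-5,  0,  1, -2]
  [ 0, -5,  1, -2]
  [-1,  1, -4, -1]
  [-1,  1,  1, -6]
x^4 + 20*x^3 + 150*x^2 + 500*x + 625

Expanding det(x·I − A) (e.g. by cofactor expansion or by noting that A is similar to its Jordan form J, which has the same characteristic polynomial as A) gives
  χ_A(x) = x^4 + 20*x^3 + 150*x^2 + 500*x + 625
which factors as (x + 5)^4. The eigenvalues (with algebraic multiplicities) are λ = -5 with multiplicity 4.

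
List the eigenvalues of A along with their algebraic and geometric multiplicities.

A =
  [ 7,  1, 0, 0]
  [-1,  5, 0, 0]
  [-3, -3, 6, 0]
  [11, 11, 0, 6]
λ = 6: alg = 4, geom = 3

Step 1 — factor the characteristic polynomial to read off the algebraic multiplicities:
  χ_A(x) = (x - 6)^4

Step 2 — compute geometric multiplicities via the rank-nullity identity g(λ) = n − rank(A − λI):
  rank(A − (6)·I) = 1, so dim ker(A − (6)·I) = n − 1 = 3

Summary:
  λ = 6: algebraic multiplicity = 4, geometric multiplicity = 3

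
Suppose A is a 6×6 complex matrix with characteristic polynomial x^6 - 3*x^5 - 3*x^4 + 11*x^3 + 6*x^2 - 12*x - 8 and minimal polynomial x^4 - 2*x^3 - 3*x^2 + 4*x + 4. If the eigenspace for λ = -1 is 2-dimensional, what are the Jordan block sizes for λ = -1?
Block sizes for λ = -1: [2, 1]

Step 1 — from the characteristic polynomial, algebraic multiplicity of λ = -1 is 3. From dim ker(A − (-1)·I) = 2, there are exactly 2 Jordan blocks for λ = -1.
Step 2 — from the minimal polynomial, the factor (x + 1)^2 tells us the largest block for λ = -1 has size 2.
Step 3 — with total size 3, 2 blocks, and largest block 2, the block sizes (in nonincreasing order) are [2, 1].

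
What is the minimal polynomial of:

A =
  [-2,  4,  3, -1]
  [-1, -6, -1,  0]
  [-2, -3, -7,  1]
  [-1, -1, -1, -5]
x^2 + 10*x + 25

The characteristic polynomial is χ_A(x) = (x + 5)^4, so the eigenvalues are known. The minimal polynomial is
  m_A(x) = Π_λ (x − λ)^{k_λ}
where k_λ is the size of the *largest* Jordan block for λ (equivalently, the smallest k with (A − λI)^k v = 0 for every generalised eigenvector v of λ).

  λ = -5: largest Jordan block has size 2, contributing (x + 5)^2

So m_A(x) = (x + 5)^2 = x^2 + 10*x + 25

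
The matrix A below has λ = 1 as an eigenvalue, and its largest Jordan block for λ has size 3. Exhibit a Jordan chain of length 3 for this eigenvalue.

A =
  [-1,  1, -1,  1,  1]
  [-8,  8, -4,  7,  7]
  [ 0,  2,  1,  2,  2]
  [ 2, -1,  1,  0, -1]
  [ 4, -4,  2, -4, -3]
A Jordan chain for λ = 1 of length 3:
v_1 = (2, 2, -4, -2, 0)ᵀ
v_2 = (-2, -8, 0, 2, 4)ᵀ
v_3 = (1, 0, 0, 0, 0)ᵀ

Let N = A − (1)·I. We want v_3 with N^3 v_3 = 0 but N^2 v_3 ≠ 0; then v_{j-1} := N · v_j for j = 3, …, 2.

Pick v_3 = (1, 0, 0, 0, 0)ᵀ.
Then v_2 = N · v_3 = (-2, -8, 0, 2, 4)ᵀ.
Then v_1 = N · v_2 = (2, 2, -4, -2, 0)ᵀ.

Sanity check: (A − (1)·I) v_1 = (0, 0, 0, 0, 0)ᵀ = 0. ✓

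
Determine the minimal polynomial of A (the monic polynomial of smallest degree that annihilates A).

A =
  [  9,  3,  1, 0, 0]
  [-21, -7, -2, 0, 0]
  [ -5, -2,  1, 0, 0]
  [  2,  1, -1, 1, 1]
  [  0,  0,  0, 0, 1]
x^3 - 3*x^2 + 3*x - 1

The characteristic polynomial is χ_A(x) = (x - 1)^5, so the eigenvalues are known. The minimal polynomial is
  m_A(x) = Π_λ (x − λ)^{k_λ}
where k_λ is the size of the *largest* Jordan block for λ (equivalently, the smallest k with (A − λI)^k v = 0 for every generalised eigenvector v of λ).

  λ = 1: largest Jordan block has size 3, contributing (x − 1)^3

So m_A(x) = (x - 1)^3 = x^3 - 3*x^2 + 3*x - 1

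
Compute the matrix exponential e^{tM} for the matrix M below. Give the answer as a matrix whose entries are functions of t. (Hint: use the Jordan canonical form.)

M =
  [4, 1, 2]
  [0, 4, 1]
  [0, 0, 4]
e^{tM} =
  [exp(4*t), t*exp(4*t), t^2*exp(4*t)/2 + 2*t*exp(4*t)]
  [0, exp(4*t), t*exp(4*t)]
  [0, 0, exp(4*t)]

Strategy: write M = P · J · P⁻¹ where J is a Jordan canonical form, so e^{tM} = P · e^{tJ} · P⁻¹, and e^{tJ} can be computed block-by-block.

M has Jordan form
J =
  [4, 1, 0]
  [0, 4, 1]
  [0, 0, 4]
(up to reordering of blocks).

Per-block formulas:
  For a 3×3 Jordan block J_3(4): exp(t · J_3(4)) = e^(4t)·(I + t·N + (t^2/2)·N^2), where N is the 3×3 nilpotent shift.

After assembling e^{tJ} and conjugating by P, we get:

e^{tM} =
  [exp(4*t), t*exp(4*t), t^2*exp(4*t)/2 + 2*t*exp(4*t)]
  [0, exp(4*t), t*exp(4*t)]
  [0, 0, exp(4*t)]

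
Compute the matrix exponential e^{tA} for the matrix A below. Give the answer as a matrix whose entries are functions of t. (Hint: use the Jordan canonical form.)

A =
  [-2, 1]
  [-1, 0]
e^{tA} =
  [-t*exp(-t) + exp(-t), t*exp(-t)]
  [-t*exp(-t), t*exp(-t) + exp(-t)]

Strategy: write A = P · J · P⁻¹ where J is a Jordan canonical form, so e^{tA} = P · e^{tJ} · P⁻¹, and e^{tJ} can be computed block-by-block.

A has Jordan form
J =
  [-1,  1]
  [ 0, -1]
(up to reordering of blocks).

Per-block formulas:
  For a 2×2 Jordan block J_2(-1): exp(t · J_2(-1)) = e^(-1t)·(I + t·N), where N is the 2×2 nilpotent shift.

After assembling e^{tJ} and conjugating by P, we get:

e^{tA} =
  [-t*exp(-t) + exp(-t), t*exp(-t)]
  [-t*exp(-t), t*exp(-t) + exp(-t)]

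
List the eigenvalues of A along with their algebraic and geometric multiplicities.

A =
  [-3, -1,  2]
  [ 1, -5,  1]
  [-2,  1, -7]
λ = -5: alg = 3, geom = 1

Step 1 — factor the characteristic polynomial to read off the algebraic multiplicities:
  χ_A(x) = (x + 5)^3

Step 2 — compute geometric multiplicities via the rank-nullity identity g(λ) = n − rank(A − λI):
  rank(A − (-5)·I) = 2, so dim ker(A − (-5)·I) = n − 2 = 1

Summary:
  λ = -5: algebraic multiplicity = 3, geometric multiplicity = 1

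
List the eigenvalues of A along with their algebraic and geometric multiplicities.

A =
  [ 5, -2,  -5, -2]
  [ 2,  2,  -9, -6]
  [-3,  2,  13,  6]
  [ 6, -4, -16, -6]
λ = 2: alg = 1, geom = 1; λ = 4: alg = 3, geom = 1

Step 1 — factor the characteristic polynomial to read off the algebraic multiplicities:
  χ_A(x) = (x - 4)^3*(x - 2)

Step 2 — compute geometric multiplicities via the rank-nullity identity g(λ) = n − rank(A − λI):
  rank(A − (2)·I) = 3, so dim ker(A − (2)·I) = n − 3 = 1
  rank(A − (4)·I) = 3, so dim ker(A − (4)·I) = n − 3 = 1

Summary:
  λ = 2: algebraic multiplicity = 1, geometric multiplicity = 1
  λ = 4: algebraic multiplicity = 3, geometric multiplicity = 1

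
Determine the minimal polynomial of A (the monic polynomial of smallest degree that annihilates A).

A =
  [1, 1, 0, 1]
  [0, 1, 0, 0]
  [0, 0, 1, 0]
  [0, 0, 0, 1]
x^2 - 2*x + 1

The characteristic polynomial is χ_A(x) = (x - 1)^4, so the eigenvalues are known. The minimal polynomial is
  m_A(x) = Π_λ (x − λ)^{k_λ}
where k_λ is the size of the *largest* Jordan block for λ (equivalently, the smallest k with (A − λI)^k v = 0 for every generalised eigenvector v of λ).

  λ = 1: largest Jordan block has size 2, contributing (x − 1)^2

So m_A(x) = (x - 1)^2 = x^2 - 2*x + 1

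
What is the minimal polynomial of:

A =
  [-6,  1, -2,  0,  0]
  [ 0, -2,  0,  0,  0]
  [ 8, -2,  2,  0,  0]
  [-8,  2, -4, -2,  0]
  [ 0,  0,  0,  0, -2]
x^2 + 4*x + 4

The characteristic polynomial is χ_A(x) = (x + 2)^5, so the eigenvalues are known. The minimal polynomial is
  m_A(x) = Π_λ (x − λ)^{k_λ}
where k_λ is the size of the *largest* Jordan block for λ (equivalently, the smallest k with (A − λI)^k v = 0 for every generalised eigenvector v of λ).

  λ = -2: largest Jordan block has size 2, contributing (x + 2)^2

So m_A(x) = (x + 2)^2 = x^2 + 4*x + 4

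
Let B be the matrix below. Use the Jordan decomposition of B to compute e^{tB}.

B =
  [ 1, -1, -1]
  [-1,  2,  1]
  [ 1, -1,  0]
e^{tB} =
  [exp(t), -t*exp(t), -t*exp(t)]
  [-t*exp(t), t^2*exp(t)/2 + t*exp(t) + exp(t), t^2*exp(t)/2 + t*exp(t)]
  [t*exp(t), -t^2*exp(t)/2 - t*exp(t), -t^2*exp(t)/2 - t*exp(t) + exp(t)]

Strategy: write B = P · J · P⁻¹ where J is a Jordan canonical form, so e^{tB} = P · e^{tJ} · P⁻¹, and e^{tJ} can be computed block-by-block.

B has Jordan form
J =
  [1, 1, 0]
  [0, 1, 1]
  [0, 0, 1]
(up to reordering of blocks).

Per-block formulas:
  For a 3×3 Jordan block J_3(1): exp(t · J_3(1)) = e^(1t)·(I + t·N + (t^2/2)·N^2), where N is the 3×3 nilpotent shift.

After assembling e^{tJ} and conjugating by P, we get:

e^{tB} =
  [exp(t), -t*exp(t), -t*exp(t)]
  [-t*exp(t), t^2*exp(t)/2 + t*exp(t) + exp(t), t^2*exp(t)/2 + t*exp(t)]
  [t*exp(t), -t^2*exp(t)/2 - t*exp(t), -t^2*exp(t)/2 - t*exp(t) + exp(t)]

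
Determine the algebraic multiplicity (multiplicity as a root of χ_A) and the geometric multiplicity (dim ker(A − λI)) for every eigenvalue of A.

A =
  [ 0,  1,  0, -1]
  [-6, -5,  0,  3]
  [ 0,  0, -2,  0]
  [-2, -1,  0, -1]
λ = -2: alg = 4, geom = 3

Step 1 — factor the characteristic polynomial to read off the algebraic multiplicities:
  χ_A(x) = (x + 2)^4

Step 2 — compute geometric multiplicities via the rank-nullity identity g(λ) = n − rank(A − λI):
  rank(A − (-2)·I) = 1, so dim ker(A − (-2)·I) = n − 1 = 3

Summary:
  λ = -2: algebraic multiplicity = 4, geometric multiplicity = 3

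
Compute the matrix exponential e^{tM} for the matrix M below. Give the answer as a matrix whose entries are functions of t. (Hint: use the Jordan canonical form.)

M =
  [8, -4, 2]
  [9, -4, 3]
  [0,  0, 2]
e^{tM} =
  [6*t*exp(2*t) + exp(2*t), -4*t*exp(2*t), 2*t*exp(2*t)]
  [9*t*exp(2*t), -6*t*exp(2*t) + exp(2*t), 3*t*exp(2*t)]
  [0, 0, exp(2*t)]

Strategy: write M = P · J · P⁻¹ where J is a Jordan canonical form, so e^{tM} = P · e^{tJ} · P⁻¹, and e^{tJ} can be computed block-by-block.

M has Jordan form
J =
  [2, 1, 0]
  [0, 2, 0]
  [0, 0, 2]
(up to reordering of blocks).

Per-block formulas:
  For a 2×2 Jordan block J_2(2): exp(t · J_2(2)) = e^(2t)·(I + t·N), where N is the 2×2 nilpotent shift.
  For a 1×1 block at λ = 2: exp(t · [2]) = [e^(2t)].

After assembling e^{tJ} and conjugating by P, we get:

e^{tM} =
  [6*t*exp(2*t) + exp(2*t), -4*t*exp(2*t), 2*t*exp(2*t)]
  [9*t*exp(2*t), -6*t*exp(2*t) + exp(2*t), 3*t*exp(2*t)]
  [0, 0, exp(2*t)]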